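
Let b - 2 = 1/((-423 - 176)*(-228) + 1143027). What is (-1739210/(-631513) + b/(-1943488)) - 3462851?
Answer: -5438404546033057672209223/1570500397287445056 ≈ -3.4628e+6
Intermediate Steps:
b = 2559199/1279599 (b = 2 + 1/((-423 - 176)*(-228) + 1143027) = 2 + 1/(-599*(-228) + 1143027) = 2 + 1/(136572 + 1143027) = 2 + 1/1279599 = 2559199/1279599 ≈ 2.0000)
(-1739210/(-631513) + b/(-1943488)) - 3462851 = (-1739210/(-631513) + (2559199/1279599)/(-1943488)) - 3462851 = (-1739210*(-1/631513) + (2559199/1279599)*(-1/1943488)) - 3462851 = (1739210/631513 - 2559199/2486885301312) - 3462851 = 4325214168727405433/1570500397287445056 - 3462851 = -5438404546033057672209223/1570500397287445056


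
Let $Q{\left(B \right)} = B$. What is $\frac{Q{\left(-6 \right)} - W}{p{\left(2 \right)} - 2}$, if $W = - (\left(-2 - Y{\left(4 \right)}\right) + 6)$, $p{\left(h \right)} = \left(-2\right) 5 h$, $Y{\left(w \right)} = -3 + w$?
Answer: $\frac{3}{22} \approx 0.13636$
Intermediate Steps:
$p{\left(h \right)} = - 10 h$
$W = -3$ ($W = - (\left(-2 - \left(-3 + 4\right)\right) + 6) = - (\left(-2 - 1\right) + 6) = - (-3 + 6) = \left(-1\right) 3 = -3$)
$\frac{Q{\left(-6 \right)} - W}{p{\left(2 \right)} - 2} = \frac{-6 - -3}{\left(-10\right) 2 - 2} = \frac{-6 + 3}{-20 - 2} = \frac{1}{-22} \left(-3\right) = \left(- \frac{1}{22}\right) \left(-3\right) = \frac{3}{22}$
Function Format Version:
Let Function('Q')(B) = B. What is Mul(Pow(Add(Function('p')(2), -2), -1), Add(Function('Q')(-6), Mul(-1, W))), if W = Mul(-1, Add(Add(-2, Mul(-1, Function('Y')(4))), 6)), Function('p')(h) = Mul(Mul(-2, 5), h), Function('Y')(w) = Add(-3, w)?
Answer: Rational(3, 22) ≈ 0.13636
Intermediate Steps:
Function('p')(h) = Mul(-10, h)
W = -3 (W = Mul(-1, Add(Add(-2, Mul(-1, Add(-3, 4))), 6)) = Mul(-1, Add(Add(-2, Mul(-1, 1)), 6)) = Mul(-1, Add(Add(-2, -1), 6)) = Mul(-1, Add(-3, 6)) = Mul(-1, 3) = -3)
Mul(Pow(Add(Function('p')(2), -2), -1), Add(Function('Q')(-6), Mul(-1, W))) = Mul(Pow(Add(Mul(-10, 2), -2), -1), Add(-6, Mul(-1, -3))) = Mul(Pow(Add(-20, -2), -1), Add(-6, 3)) = Mul(Pow(-22, -1), -3) = Mul(Rational(-1, 22), -3) = Rational(3, 22)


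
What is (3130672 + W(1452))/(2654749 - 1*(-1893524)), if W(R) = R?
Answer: 3132124/4548273 ≈ 0.68864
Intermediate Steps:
(3130672 + W(1452))/(2654749 - 1*(-1893524)) = (3130672 + 1452)/(2654749 - 1*(-1893524)) = 3132124/(2654749 + 1893524) = 3132124/4548273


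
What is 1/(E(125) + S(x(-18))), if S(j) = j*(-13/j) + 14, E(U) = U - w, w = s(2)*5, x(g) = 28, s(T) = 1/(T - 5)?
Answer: 3/383 ≈ 0.0078329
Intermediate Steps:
s(T) = 1/(-5 + T)
w = -5/3 (w = 5/(-5 + 2) = 5/(-3) = -⅓*5 = -5/3 ≈ -1.6667)
E(U) = 5/3 + U (E(U) = U - 1*(-5/3) = U + 5/3 = 5/3 + U)
S(j) = 1 (S(j) = -13 + 14 = 1)
1/(E(125) + S(x(-18))) = 1/((5/3 + 125) + 1) = 1/(380/3 + 1) = 1/(383/3) = 3/383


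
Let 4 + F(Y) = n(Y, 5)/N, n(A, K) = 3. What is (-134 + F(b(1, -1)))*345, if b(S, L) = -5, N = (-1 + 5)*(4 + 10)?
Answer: -2665125/56 ≈ -47592.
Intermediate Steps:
N = 56 (N = 4*14 = 56)
F(Y) = -221/56 (F(Y) = -4 + 3/56 = -221/56)
(-134 + F(b(1, -1)))*345 = (-134 - 221/56)*345 = -7725/56*345 = -2665125/56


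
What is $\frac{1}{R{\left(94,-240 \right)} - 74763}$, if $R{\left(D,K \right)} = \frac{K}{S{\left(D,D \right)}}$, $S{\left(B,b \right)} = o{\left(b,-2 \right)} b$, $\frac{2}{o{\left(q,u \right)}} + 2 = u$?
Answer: $- \frac{47}{3513621} \approx -1.3377 \cdot 10^{-5}$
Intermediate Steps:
$o{\left(q,u \right)} = \frac{2}{-2 + u}$
$S{\left(B,b \right)} = - \frac{b}{2}$ ($S{\left(B,b \right)} = \frac{2}{-2 - 2} b = \frac{2}{-4} b = 2 \left(- \frac{1}{4}\right) b = - \frac{b}{2}$)
$R{\left(D,K \right)} = - \frac{2 K}{D}$ ($R{\left(D,K \right)} = \frac{K}{\left(- \frac{1}{2}\right) D} = K \left(- \frac{2}{D}\right) = - \frac{2 K}{D}$)
$\frac{1}{R{\left(94,-240 \right)} - 74763} = \frac{1}{\left(-2\right) \left(-240\right) \frac{1}{94} - 74763} = \frac{1}{\frac{240}{47} - 74763} = \frac{1}{- \frac{3513621}{47}} = - \frac{47}{3513621}$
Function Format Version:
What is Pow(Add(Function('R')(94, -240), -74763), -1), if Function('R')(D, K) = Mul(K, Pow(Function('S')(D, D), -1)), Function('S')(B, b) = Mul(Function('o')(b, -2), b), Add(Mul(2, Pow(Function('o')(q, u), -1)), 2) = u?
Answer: Rational(-47, 3513621) ≈ -1.3377e-5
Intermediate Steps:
Function('o')(q, u) = Mul(2, Pow(Add(-2, u), -1))
Function('S')(B, b) = Mul(Rational(-1, 2), b) (Function('S')(B, b) = Mul(Mul(2, Pow(Add(-2, -2), -1)), b) = Mul(Mul(2, Pow(-4, -1)), b) = Mul(Mul(2, Rational(-1, 4)), b) = Mul(Rational(-1, 2), b))
Function('R')(D, K) = Mul(-2, K, Pow(D, -1)) (Function('R')(D, K) = Mul(K, Pow(Mul(Rational(-1, 2), D), -1)) = Mul(K, Mul(-2, Pow(D, -1))) = Mul(-2, K, Pow(D, -1)))
Pow(Add(Function('R')(94, -240), -74763), -1) = Pow(Add(Mul(-2, -240, Pow(94, -1)), -74763), -1) = Pow(Add(Mul(-2, -240, Rational(1, 94)), -74763), -1) = Pow(Add(Rational(240, 47), -74763), -1) = Pow(Rational(-3513621, 47), -1) = Rational(-47, 3513621)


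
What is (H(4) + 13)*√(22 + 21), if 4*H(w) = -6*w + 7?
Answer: 35*√43/4 ≈ 57.378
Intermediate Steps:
H(w) = 7/4 - 3*w/2 (H(w) = (-6*w + 7)/4 = (7 - 6*w)/4 = 7/4 - 3*w/2)
(H(4) + 13)*√(22 + 21) = ((7/4 - 3/2*4) + 13)*√(22 + 21) = ((7/4 - 6) + 13)*√43 = (-17/4 + 13)*√43 = 35*√43/4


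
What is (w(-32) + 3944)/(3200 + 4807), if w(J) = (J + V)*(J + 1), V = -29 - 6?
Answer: 2007/2669 ≈ 0.75197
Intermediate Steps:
V = -35
w(J) = (1 + J)*(-35 + J) (w(J) = (J - 35)*(J + 1) = (-35 + J)*(1 + J) = (1 + J)*(-35 + J))
(w(-32) + 3944)/(3200 + 4807) = ((-35 + (-32)² - 34*(-32)) + 3944)/(3200 + 4807) = ((-35 + 1024 + 1088) + 3944)/8007 = (2077 + 3944)*(1/8007) = 6021*(1/8007) = 2007/2669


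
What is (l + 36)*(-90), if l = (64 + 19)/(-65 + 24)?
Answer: -125370/41 ≈ -3057.8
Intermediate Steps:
l = -83/41 (l = 83/(-41) = 83*(-1/41) = -83/41 ≈ -2.0244)
(l + 36)*(-90) = (-83/41 + 36)*(-90) = (1393/41)*(-90) = -125370/41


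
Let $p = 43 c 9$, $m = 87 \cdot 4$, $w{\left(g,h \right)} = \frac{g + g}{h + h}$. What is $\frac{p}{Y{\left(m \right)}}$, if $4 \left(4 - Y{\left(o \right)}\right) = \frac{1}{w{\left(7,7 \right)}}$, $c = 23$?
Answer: $\frac{11868}{5} \approx 2373.6$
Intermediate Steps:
$w{\left(g,h \right)} = \frac{g}{h}$ ($w{\left(g,h \right)} = \frac{2 g}{2 h} = 2 g \frac{1}{2 h} = \frac{g}{h}$)
$m = 348$
$p = 8901$ ($p = 43 \cdot 23 \cdot 9 = 989 \cdot 9 = 8901$)
$Y{\left(o \right)} = \frac{15}{4}$ ($Y{\left(o \right)} = 4 - \frac{1}{4 \cdot \frac{7}{7}} = 4 - \frac{1}{4 \cdot 7 \cdot \frac{1}{7}} = 4 - \frac{1}{4 \cdot 1} = 4 - \frac{1}{4} = \frac{15}{4}$)
$\frac{p}{Y{\left(m \right)}} = \frac{8901}{\frac{15}{4}} = 8901 \cdot \frac{4}{15} = \frac{11868}{5}$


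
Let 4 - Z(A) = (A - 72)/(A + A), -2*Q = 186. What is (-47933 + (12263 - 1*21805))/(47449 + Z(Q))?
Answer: -3563450/2942031 ≈ -1.2112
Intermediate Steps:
Q = -93 (Q = -1/2*186 = -93)
Z(A) = 4 - (-72 + A)/(2*A) (Z(A) = 4 - (A - 72)/(A + A) = 4 - (-72 + A)/(2*A))
(-47933 + (12263 - 1*21805))/(47449 + Z(Q)) = (-47933 + (12263 - 1*21805))/(47449 + (7/2 + 36/(-93))) = (-47933 + (12263 - 21805))/(47449 + (7/2 + 36*(-1/93))) = (-47933 - 9542)/(47449 + (7/2 - 12/31)) = -57475/(47449 + 193/62) = -57475/2942031/62 = -57475*62/2942031 = -3563450/2942031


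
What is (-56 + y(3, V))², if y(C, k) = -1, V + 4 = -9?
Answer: 3249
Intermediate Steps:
V = -13 (V = -4 - 9 = -13)
(-56 + y(3, V))² = (-56 - 1)² = (-57)² = 3249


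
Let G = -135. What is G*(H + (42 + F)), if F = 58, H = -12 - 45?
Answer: -5805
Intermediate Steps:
H = -57
G*(H + (42 + F)) = -135*(-57 + (42 + 58)) = -135*(-57 + 100) = -135*43 = -5805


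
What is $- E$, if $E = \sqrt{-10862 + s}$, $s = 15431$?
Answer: $- \sqrt{4569} \approx -67.594$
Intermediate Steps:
$E = \sqrt{4569}$ ($E = \sqrt{-10862 + 15431} = \sqrt{4569} \approx 67.594$)
$- E = - \sqrt{4569}$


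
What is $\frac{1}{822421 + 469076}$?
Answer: $\frac{1}{1291497} \approx 7.743 \cdot 10^{-7}$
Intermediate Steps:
$\frac{1}{822421 + 469076} = \frac{1}{1291497}$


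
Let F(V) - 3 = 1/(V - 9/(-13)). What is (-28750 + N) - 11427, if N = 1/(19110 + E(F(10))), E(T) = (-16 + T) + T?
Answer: -106666961763/2654926 ≈ -40177.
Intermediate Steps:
F(V) = 3 + 1/(9/13 + V) (F(V) = 3 + 1/(V - 9/(-13)) = 3 + 1/(V - 9*(-1/13)) = 3 + 1/(V + 9/13) = 3 + 1/(9/13 + V))
E(T) = -16 + 2*T
N = 139/2654926 (N = 1/(19110 + (-16 + 2*((40 + 39*10)/(9 + 13*10)))) = 1/(19110 + (-16 + 2*((40 + 390)/(9 + 130)))) = 1/(19110 + (-16 + 2*(430/139))) = 1/(19110 + (-16 + 860/139)) = 1/(19110 - 1364/139) = 1/(2654926/139) = 139/2654926 ≈ 5.2356e-5)
(-28750 + N) - 11427 = (-28750 + 139/2654926) - 11427 = -76329122361/2654926 - 11427 = -106666961763/2654926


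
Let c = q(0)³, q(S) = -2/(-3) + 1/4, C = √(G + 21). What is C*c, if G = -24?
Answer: 1331*I*√3/1728 ≈ 1.3341*I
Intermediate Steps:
C = I*√3 (C = √(-24 + 21) = √(-3) = I*√3 ≈ 1.732*I)
q(S) = 11/12 (q(S) = -2*(-⅓) + 1*(¼) = ⅔ + ¼ = 11/12)
c = 1331/1728 (c = (11/12)³ = 1331/1728 ≈ 0.77025)
C*c = (I*√3)*(1331/1728) = 1331*I*√3/1728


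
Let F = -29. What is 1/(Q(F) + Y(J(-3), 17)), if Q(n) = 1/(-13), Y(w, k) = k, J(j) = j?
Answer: 13/220 ≈ 0.059091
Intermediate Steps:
Q(n) = -1/13
1/(Q(F) + Y(J(-3), 17)) = 1/(-1/13 + 17) = 1/(220/13) = 13/220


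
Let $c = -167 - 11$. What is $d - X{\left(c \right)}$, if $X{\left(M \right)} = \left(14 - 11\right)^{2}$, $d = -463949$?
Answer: $-463958$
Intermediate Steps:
$c = -178$ ($c = -167 - 11 = -178$)
$X{\left(M \right)} = 9$ ($X{\left(M \right)} = 3^{2} = 9$)
$d - X{\left(c \right)} = -463949 - 9 = -463958$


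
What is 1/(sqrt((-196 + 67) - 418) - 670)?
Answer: -670/449447 - I*sqrt(547)/449447 ≈ -0.0014907 - 5.2037e-5*I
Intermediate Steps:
1/(sqrt((-196 + 67) - 418) - 670) = 1/(sqrt(-129 - 418) - 670) = 1/(sqrt(-547) - 670) = 1/(I*sqrt(547) - 670) = 1/(-670 + I*sqrt(547))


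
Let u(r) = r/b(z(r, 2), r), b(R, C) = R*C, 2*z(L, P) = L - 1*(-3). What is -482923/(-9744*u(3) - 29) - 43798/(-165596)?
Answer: 40056821577/271329046 ≈ 147.63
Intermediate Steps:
z(L, P) = 3/2 + L/2 (z(L, P) = (L - 1*(-3))/2 = (L + 3)/2 = (3 + L)/2 = 3/2 + L/2)
b(R, C) = C*R
u(r) = 1/(3/2 + r/2) (u(r) = r/((r*(3/2 + r/2))) = r*(1/(r*(3/2 + r/2))) = 1/(3/2 + r/2))
-482923/(-9744*u(3) - 29) - 43798/(-165596) = -482923/(-9744*2/(3 + 3) - 29) - 43798/(-165596) = -482923/(-9744*2/6 - 29) - 43798*(-1/165596) = -482923/(-9744*2*(⅙) - 29) + 21899/82798 = -482923/(-9744/3 - 29) + 21899/82798 = -482923/(-336*29/3 - 29) + 21899/82798 = -482923/(-3248 - 29) + 21899/82798 = -482923/(-3277) + 21899/82798 = -482923*(-1/3277) + 21899/82798 = 482923/3277 + 21899/82798 = 40056821577/271329046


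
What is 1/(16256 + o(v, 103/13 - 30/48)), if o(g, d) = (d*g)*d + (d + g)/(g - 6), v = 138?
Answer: 3718/87771743 ≈ 4.2360e-5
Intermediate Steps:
o(g, d) = g*d² + (d + g)/(-6 + g)
1/(16256 + o(v, 103/13 - 30/48)) = 1/(16256 + ((103/13 - 30/48) + 138 + (103/13 - 30/48)²*138² - 6*138*(103/13 - 30/48)²)/(-6 + 138)) = 1/(16256 + ((103*(1/13) - 30*1/48) + 138 + (103*(1/13) - 30*1/48)²*19044 - 6*138*(103*(1/13) - 30*1/48)²)/132) = 1/(16256 + ((103/13 - 5/8) + 138 + (103/13 - 5/8)²*19044 - 6*138*(103/13 - 5/8)²)/132) = 1/(16256 + (759/104 + 138 + (759/104)²*19044 - 6*138*(759/104)²)/132) = 1/(16256 + (759/104 + 138 + (576081/10816)*19044 - 6*138*576081/10816)/132) = 1/(16256 + (759/104 + 138 + 2742721641/2704 - 119248767/2704)/132) = 1/(16256 + (1/132)*(163991610/169)) = 1/(16256 + 27331935/3718) = 1/(87771743/3718) = 3718/87771743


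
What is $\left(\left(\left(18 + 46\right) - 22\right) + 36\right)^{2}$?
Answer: $6084$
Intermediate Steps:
$\left(\left(\left(18 + 46\right) - 22\right) + 36\right)^{2} = \left(\left(64 - 22\right) + 36\right)^{2} = \left(42 + 36\right)^{2} = 78^{2} = 6084$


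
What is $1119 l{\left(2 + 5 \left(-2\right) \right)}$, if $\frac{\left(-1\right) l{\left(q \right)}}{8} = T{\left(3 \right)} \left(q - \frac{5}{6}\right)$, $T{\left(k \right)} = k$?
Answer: $237228$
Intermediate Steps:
$l{\left(q \right)} = 20 - 24 q$ ($l{\left(q \right)} = - 8 \cdot 3 \left(q - \frac{5}{6}\right) = - 8 \cdot 3 \left(- \frac{5}{6} + q\right) = - 8 \left(- \frac{5}{2} + 3 q\right) = 20 - 24 q$)
$1119 l{\left(2 + 5 \left(-2\right) \right)} = 1119 \left(20 - 24 \left(2 + 5 \left(-2\right)\right)\right) = 1119 \left(20 - 24 \left(2 - 10\right)\right) = 1119 \left(20 - -192\right) = 1119 \left(20 + 192\right) = 1119 \cdot 212 = 237228$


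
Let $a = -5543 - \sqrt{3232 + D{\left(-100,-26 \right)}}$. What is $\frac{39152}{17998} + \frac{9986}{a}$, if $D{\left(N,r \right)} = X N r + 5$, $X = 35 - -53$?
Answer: $\frac{49405529055}{137202407594} + \frac{64909 \sqrt{1373}}{15246406} \approx 0.51784$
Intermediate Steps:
$X = 88$ ($X = 35 + 53 = 88$)
$D{\left(N,r \right)} = 5 + 88 N r$ ($D{\left(N,r \right)} = 88 N r + 5 = 5 + 88 N r$)
$a = -5543 - 13 \sqrt{1373}$ ($a = -5543 - \sqrt{3232 + \left(5 + 88 \left(-100\right) \left(-26\right)\right)} = -5543 - \sqrt{3232 + \left(5 + 228800\right)} = -5543 - \sqrt{3232 + 228805} = -5543 - \sqrt{232037} = -5543 - 13 \sqrt{1373} \approx -6024.7$)
$\frac{39152}{17998} + \frac{9986}{a} = \frac{39152}{17998} + \frac{9986}{-5543 - 13 \sqrt{1373}} = 39152 \cdot \frac{1}{17998} + \frac{9986}{-5543 - 13 \sqrt{1373}} = \frac{19576}{8999} + \frac{9986}{-5543 - 13 \sqrt{1373}}$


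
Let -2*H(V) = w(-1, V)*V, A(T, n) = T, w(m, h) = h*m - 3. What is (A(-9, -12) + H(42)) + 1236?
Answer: 2172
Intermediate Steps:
w(m, h) = -3 + h*m
H(V) = -V*(-3 - V)/2 (H(V) = -(-3 + V*(-1))*V/2 = -(-3 - V)*V/2 = -V*(-3 - V)/2)
(A(-9, -12) + H(42)) + 1236 = (-9 + (½)*42*(3 + 42)) + 1236 = (-9 + (½)*42*45) + 1236 = (-9 + 945) + 1236 = 936 + 1236 = 2172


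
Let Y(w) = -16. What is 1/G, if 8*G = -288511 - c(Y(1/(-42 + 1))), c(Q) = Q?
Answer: -8/288495 ≈ -2.7730e-5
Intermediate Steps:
G = -288495/8 (G = (-288511 - 1*(-16))/8 = (-288511 + 16)/8 = (1/8)*(-288495) = -288495/8 ≈ -36062.)
1/G = 1/(-288495/8) = -8/288495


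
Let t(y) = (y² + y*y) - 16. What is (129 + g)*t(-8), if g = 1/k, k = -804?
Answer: 2904020/201 ≈ 14448.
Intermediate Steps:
t(y) = -16 + 2*y² (t(y) = (y² + y²) - 16 = 2*y² - 16 = -16 + 2*y²)
g = -1/804 (g = 1/(-804) = -1/804 ≈ -0.0012438)
(129 + g)*t(-8) = (129 - 1/804)*(-16 + 2*(-8)²) = 103715*(-16 + 2*64)/804 = 103715*(-16 + 128)/804 = (103715/804)*112 = 2904020/201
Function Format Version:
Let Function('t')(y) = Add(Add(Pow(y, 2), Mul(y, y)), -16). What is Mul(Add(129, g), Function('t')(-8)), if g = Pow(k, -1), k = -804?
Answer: Rational(2904020, 201) ≈ 14448.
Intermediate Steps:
Function('t')(y) = Add(-16, Mul(2, Pow(y, 2))) (Function('t')(y) = Add(Add(Pow(y, 2), Pow(y, 2)), -16) = Add(Mul(2, Pow(y, 2)), -16) = Add(-16, Mul(2, Pow(y, 2))))
g = Rational(-1, 804) (g = Pow(-804, -1) = Rational(-1, 804) ≈ -0.0012438)
Mul(Add(129, g), Function('t')(-8)) = Mul(Add(129, Rational(-1, 804)), Add(-16, Mul(2, Pow(-8, 2)))) = Mul(Rational(103715, 804), Add(-16, Mul(2, 64))) = Mul(Rational(103715, 804), Add(-16, 128)) = Mul(Rational(103715, 804), 112) = Rational(2904020, 201)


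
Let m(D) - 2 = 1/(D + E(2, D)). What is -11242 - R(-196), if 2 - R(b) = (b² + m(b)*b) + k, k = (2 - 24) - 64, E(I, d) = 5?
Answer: 5098750/191 ≈ 26695.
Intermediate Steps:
m(D) = 2 + 1/(5 + D) (m(D) = 2 + 1/(D + 5) = 2 + 1/(5 + D))
k = -86 (k = -22 - 64 = -86)
R(b) = 88 - b² - b*(11 + 2*b)/(5 + b) (R(b) = 2 - ((b² + ((11 + 2*b)/(5 + b))*b) - 86) = 2 - ((b² + b*(11 + 2*b)/(5 + b)) - 86) = 2 - (-86 + b² + b*(11 + 2*b)/(5 + b)) = 2 + (86 - b² - b*(11 + 2*b)/(5 + b)) = 88 - b² - b*(11 + 2*b)/(5 + b))
-11242 - R(-196) = -11242 - (440 - 1*(-196)³ - 7*(-196)² + 77*(-196))/(5 - 196) = -11242 - (440 - 1*(-7529536) - 7*38416 - 15092)/(-191) = -11242 - (-1)*(440 + 7529536 - 268912 - 15092)/191 = -11242 - (-1)*7245972/191 = -11242 - 1*(-7245972/191) = -11242 + 7245972/191 = 5098750/191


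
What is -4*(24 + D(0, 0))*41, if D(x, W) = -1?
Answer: -3772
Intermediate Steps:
-4*(24 + D(0, 0))*41 = -4*(24 - 1)*41 = -4*23*41 = -92*41 = -3772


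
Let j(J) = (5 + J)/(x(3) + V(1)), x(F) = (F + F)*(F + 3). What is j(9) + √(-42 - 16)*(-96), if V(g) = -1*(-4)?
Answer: 7/20 - 96*I*√58 ≈ 0.35 - 731.11*I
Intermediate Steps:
V(g) = 4
x(F) = 2*F*(3 + F) (x(F) = (2*F)*(3 + F) = 2*F*(3 + F))
j(J) = ⅛ + J/40 (j(J) = (5 + J)/(2*3*(3 + 3) + 4) = (5 + J)/(2*3*6 + 4) = (5 + J)/(36 + 4) = (5 + J)/40 = (5 + J)*(1/40) = ⅛ + J/40)
j(9) + √(-42 - 16)*(-96) = (⅛ + (1/40)*9) + √(-42 - 16)*(-96) = (⅛ + 9/40) + √(-58)*(-96) = 7/20 + (I*√58)*(-96) = 7/20 - 96*I*√58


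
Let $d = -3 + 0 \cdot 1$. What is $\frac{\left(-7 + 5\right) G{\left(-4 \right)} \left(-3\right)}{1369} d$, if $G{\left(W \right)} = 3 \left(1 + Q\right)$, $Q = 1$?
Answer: $- \frac{108}{1369} \approx -0.07889$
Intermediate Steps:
$G{\left(W \right)} = 6$ ($G{\left(W \right)} = 3 \left(1 + 1\right) = 3 \cdot 2 = 6$)
$d = -3$ ($d = -3 + 0 = -3$)
$\frac{\left(-7 + 5\right) G{\left(-4 \right)} \left(-3\right)}{1369} d = \frac{\left(-7 + 5\right) 6 \left(-3\right)}{1369} \left(-3\right) = \left(-2\right) 6 \left(-3\right) \frac{1}{1369} \left(-3\right) = \left(-12\right) \left(-3\right) \frac{1}{1369} \left(-3\right) = 36 \cdot \frac{1}{1369} \left(-3\right) = \frac{36}{1369} \left(-3\right) = - \frac{108}{1369}$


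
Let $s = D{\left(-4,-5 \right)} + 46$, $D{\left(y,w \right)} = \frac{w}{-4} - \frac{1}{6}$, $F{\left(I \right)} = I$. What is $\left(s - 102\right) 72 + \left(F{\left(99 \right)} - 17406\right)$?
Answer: $-21261$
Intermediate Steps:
$D{\left(y,w \right)} = - \frac{1}{6} - \frac{w}{4}$ ($D{\left(y,w \right)} = w \left(- \frac{1}{4}\right) - \frac{1}{6} = - \frac{w}{4} - \frac{1}{6} = - \frac{1}{6} - \frac{w}{4}$)
$s = \frac{565}{12}$ ($s = \left(- \frac{1}{6} - - \frac{5}{4}\right) + 46 = \left(- \frac{1}{6} + \frac{5}{4}\right) + 46 = \frac{13}{12} + 46 = \frac{565}{12} \approx 47.083$)
$\left(s - 102\right) 72 + \left(F{\left(99 \right)} - 17406\right) = \left(\frac{565}{12} - 102\right) 72 + \left(99 - 17406\right) = \left(- \frac{659}{12}\right) 72 - 17307 = -3954 - 17307 = -21261$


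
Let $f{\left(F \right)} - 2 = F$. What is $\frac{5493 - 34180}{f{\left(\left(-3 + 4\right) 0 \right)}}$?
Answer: $- \frac{28687}{2} \approx -14344.0$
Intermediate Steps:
$f{\left(F \right)} = 2 + F$
$\frac{5493 - 34180}{f{\left(\left(-3 + 4\right) 0 \right)}} = \frac{5493 - 34180}{2 + \left(-3 + 4\right) 0} = \frac{5493 - 34180}{2 + 1 \cdot 0} = - \frac{28687}{2 + 0} = - \frac{28687}{2}$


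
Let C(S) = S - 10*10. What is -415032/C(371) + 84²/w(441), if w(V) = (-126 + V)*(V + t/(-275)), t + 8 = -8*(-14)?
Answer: -50288173112/32837341 ≈ -1531.4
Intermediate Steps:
t = 104 (t = -8 - 8*(-14) = -8 + 112 = 104)
w(V) = (-126 + V)*(-104/275 + V) (w(V) = (-126 + V)*(V + 104/(-275)) = (-126 + V)*(V + 104*(-1/275)) = (-126 + V)*(V - 104/275) = (-126 + V)*(-104/275 + V))
C(S) = -100 + S (C(S) = S - 100 = -100 + S)
-415032/C(371) + 84²/w(441) = -415032/(-100 + 371) + 84²/(13104/275 + 441² - 34754/275*441) = -415032/271 + 7056/(13104/275 + 194481 - 15326514/275) = -415032*1/271 + 7056/(7633773/55) = -415032/271 + 7056*(55/7633773) = -415032/271 + 6160/121171 = -50288173112/32837341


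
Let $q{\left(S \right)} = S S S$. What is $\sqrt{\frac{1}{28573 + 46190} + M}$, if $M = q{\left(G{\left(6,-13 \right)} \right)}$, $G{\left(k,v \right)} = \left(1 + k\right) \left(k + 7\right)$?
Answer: $\frac{\sqrt{52001108066102}}{8307} \approx 868.08$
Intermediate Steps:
$G{\left(k,v \right)} = \left(1 + k\right) \left(7 + k\right)$
$q{\left(S \right)} = S^{3}$ ($q{\left(S \right)} = S^{2} S = S^{3}$)
$M = 753571$ ($M = \left(7 + 6^{2} + 8 \cdot 6\right)^{3} = \left(7 + 36 + 48\right)^{3} = 91^{3} = 753571$)
$\sqrt{\frac{1}{28573 + 46190} + M} = \sqrt{\frac{1}{28573 + 46190} + 753571} = \sqrt{\frac{1}{74763} + 753571} = \sqrt{\frac{56339228674}{74763}} = \frac{\sqrt{52001108066102}}{8307}$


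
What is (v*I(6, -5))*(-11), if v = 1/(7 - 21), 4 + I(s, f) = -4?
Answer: -44/7 ≈ -6.2857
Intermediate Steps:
I(s, f) = -8 (I(s, f) = -4 - 4 = -8)
v = -1/14 (v = 1/(-14) = -1/14 ≈ -0.071429)
(v*I(6, -5))*(-11) = -1/14*(-8)*(-11) = (4/7)*(-11) = -44/7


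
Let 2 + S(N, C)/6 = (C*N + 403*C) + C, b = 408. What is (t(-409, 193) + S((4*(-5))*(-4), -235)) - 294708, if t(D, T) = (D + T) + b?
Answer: -976968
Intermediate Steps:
t(D, T) = 408 + D + T (t(D, T) = (D + T) + 408 = 408 + D + T)
S(N, C) = -12 + 2424*C + 6*C*N (S(N, C) = -12 + 6*((C*N + 403*C) + C) = -12 + 6*((403*C + C*N) + C) = -12 + 6*(404*C + C*N) = -12 + (2424*C + 6*C*N) = -12 + 2424*C + 6*C*N)
(t(-409, 193) + S((4*(-5))*(-4), -235)) - 294708 = ((408 - 409 + 193) + (-12 + 2424*(-235) + 6*(-235)*((4*(-5))*(-4)))) - 294708 = (192 + (-12 - 569640 + 6*(-235)*(-20*(-4)))) - 294708 = (192 + (-12 - 569640 + 6*(-235)*80)) - 294708 = (192 + (-12 - 569640 - 112800)) - 294708 = (192 - 682452) - 294708 = -682260 - 294708 = -976968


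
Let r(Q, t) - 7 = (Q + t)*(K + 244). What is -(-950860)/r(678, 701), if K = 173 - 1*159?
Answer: 950860/355789 ≈ 2.6725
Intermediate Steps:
K = 14 (K = 173 - 159 = 14)
r(Q, t) = 7 + 258*Q + 258*t (r(Q, t) = 7 + (Q + t)*(14 + 244) = 7 + (Q + t)*258 = 7 + (258*Q + 258*t) = 7 + 258*Q + 258*t)
-(-950860)/r(678, 701) = -(-950860)/(7 + 258*678 + 258*701) = -(-950860)/(7 + 174924 + 180858) = -(-950860)/355789 = -1*(-950860/355789) = 950860/355789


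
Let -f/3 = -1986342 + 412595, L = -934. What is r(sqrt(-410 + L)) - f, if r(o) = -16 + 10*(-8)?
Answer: -4721337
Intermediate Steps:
f = 4721241 (f = -3*(-1986342 + 412595) = -3*(-1573747) = 4721241)
r(o) = -96 (r(o) = -16 - 80 = -96)
r(sqrt(-410 + L)) - f = -96 - 1*4721241 = -96 - 4721241 = -4721337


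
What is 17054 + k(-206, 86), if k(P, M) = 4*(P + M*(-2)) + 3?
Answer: 15545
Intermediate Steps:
k(P, M) = 3 - 8*M + 4*P (k(P, M) = 4*(P - 2*M) + 3 = (-8*M + 4*P) + 3 = 3 - 8*M + 4*P)
17054 + k(-206, 86) = 17054 + (3 - 8*86 + 4*(-206)) = 17054 + (3 - 688 - 824) = 17054 - 1509 = 15545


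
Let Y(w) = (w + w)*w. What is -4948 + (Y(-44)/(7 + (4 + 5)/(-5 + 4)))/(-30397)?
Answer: -150402420/30397 ≈ -4947.9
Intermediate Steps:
Y(w) = 2*w² (Y(w) = (2*w)*w = 2*w²)
-4948 + (Y(-44)/(7 + (4 + 5)/(-5 + 4)))/(-30397) = -4948 + ((2*(-44)²)/(7 + (4 + 5)/(-5 + 4)))/(-30397) = -4948 + ((2*1936)/(7 + 9/(-1)))*(-1/30397) = -4948 + (3872/(7 + 9*(-1)))*(-1/30397) = -4948 + (3872/(7 - 9))*(-1/30397) = -4948 + (3872/(-2))*(-1/30397) = -4948 + (3872*(-½))*(-1/30397) = -4948 - 1936*(-1/30397) = -4948 + 1936/30397 = -150402420/30397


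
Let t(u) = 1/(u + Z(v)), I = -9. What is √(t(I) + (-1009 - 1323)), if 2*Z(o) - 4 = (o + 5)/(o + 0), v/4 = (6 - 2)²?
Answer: 2*I*√398757071/827 ≈ 48.292*I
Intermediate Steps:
v = 64 (v = 4*(6 - 2)² = 4*4² = 4*16 = 64)
Z(o) = 2 + (5 + o)/(2*o) (Z(o) = 2 + ((o + 5)/(o + 0))/2 = 2 + ((5 + o)/o)/2 = 2 + (5 + o)/(2*o))
t(u) = 1/(325/128 + u) (t(u) = 1/(u + (5/2)*(1 + 64)/64) = 1/(u + (5/2)*(1/64)*65) = 1/(u + 325/128) = 1/(325/128 + u))
√(t(I) + (-1009 - 1323)) = √(128/(325 + 128*(-9)) + (-1009 - 1323)) = √(128/(325 - 1152) - 2332) = √(128/(-827) - 2332) = √(128*(-1/827) - 2332) = √(-128/827 - 2332) = √(-1928692/827) = 2*I*√398757071/827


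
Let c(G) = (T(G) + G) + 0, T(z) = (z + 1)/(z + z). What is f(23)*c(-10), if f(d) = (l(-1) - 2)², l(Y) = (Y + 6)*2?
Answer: -3056/5 ≈ -611.20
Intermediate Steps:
l(Y) = 12 + 2*Y (l(Y) = (6 + Y)*2 = 12 + 2*Y)
f(d) = 64 (f(d) = ((12 + 2*(-1)) - 2)² = ((12 - 2) - 2)² = (10 - 2)² = 8² = 64)
T(z) = (1 + z)/(2*z) (T(z) = (1 + z)/((2*z)) = (1 + z)*(1/(2*z)) = (1 + z)/(2*z))
c(G) = G + (1 + G)/(2*G) (c(G) = ((1 + G)/(2*G) + G) + 0 = (G + (1 + G)/(2*G)) + 0 = G + (1 + G)/(2*G))
f(23)*c(-10) = 64*(½ - 10 + (½)/(-10)) = 64*(½ - 10 + (½)*(-⅒)) = 64*(½ - 10 - 1/20) = 64*(-191/20) = -3056/5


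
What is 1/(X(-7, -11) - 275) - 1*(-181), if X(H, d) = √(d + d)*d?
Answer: 1288152/7117 + I*√22/7117 ≈ 181.0 + 0.00065904*I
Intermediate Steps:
X(H, d) = √2*d^(3/2) (X(H, d) = √(2*d)*d = (√2*√d)*d = √2*d^(3/2))
1/(X(-7, -11) - 275) - 1*(-181) = 1/(√2*(-11)^(3/2) - 275) - 1*(-181) = 1/(√2*(-11*I*√11) - 275) + 181 = 1/(-11*I*√22 - 275) + 181 = 1/(-275 - 11*I*√22) + 181 = 181 + 1/(-275 - 11*I*√22)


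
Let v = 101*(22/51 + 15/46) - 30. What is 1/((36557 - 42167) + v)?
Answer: -2346/13051963 ≈ -0.00017974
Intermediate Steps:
v = 109097/2346 (v = 101*(22*(1/51) + 15*(1/46)) - 30 = 101*(22/51 + 15/46) - 30 = 101*(1777/2346) - 30 = 179477/2346 - 30 = 109097/2346 ≈ 46.503)
1/((36557 - 42167) + v) = 1/((36557 - 42167) + 109097/2346) = 1/(-5610 + 109097/2346) = 1/(-13051963/2346) = -2346/13051963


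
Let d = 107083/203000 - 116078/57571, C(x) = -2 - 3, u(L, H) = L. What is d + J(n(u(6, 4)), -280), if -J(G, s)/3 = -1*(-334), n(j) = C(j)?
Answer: -11727685784607/11686913000 ≈ -1003.5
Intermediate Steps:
C(x) = -5
n(j) = -5
J(G, s) = -1002 (J(G, s) = -(-3)*(-334) = -3*334 = -1002)
d = -17398958607/11686913000 (d = 107083*(1/203000) - 116078*1/57571 = 107083/203000 - 116078/57571 = -17398958607/11686913000 ≈ -1.4888)
d + J(n(u(6, 4)), -280) = -17398958607/11686913000 - 1002 = -11727685784607/11686913000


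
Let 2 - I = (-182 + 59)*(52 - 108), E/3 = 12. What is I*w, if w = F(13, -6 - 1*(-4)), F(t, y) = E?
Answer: -247896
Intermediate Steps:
E = 36 (E = 3*12 = 36)
F(t, y) = 36
I = -6886 (I = 2 - (-182 + 59)*(52 - 108) = 2 - (-123)*(-56) = 2 - 1*6888 = 2 - 6888 = -6886)
w = 36
I*w = -6886*36 = -247896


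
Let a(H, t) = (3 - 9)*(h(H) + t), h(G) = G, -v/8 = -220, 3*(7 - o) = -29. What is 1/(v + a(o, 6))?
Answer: 1/1624 ≈ 0.00061576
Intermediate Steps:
o = 50/3 (o = 7 - 1/3*(-29) = 7 + 29/3 = 50/3 ≈ 16.667)
v = 1760 (v = -8*(-220) = 1760)
a(H, t) = -6*H - 6*t (a(H, t) = (3 - 9)*(H + t) = -6*(H + t) = -6*H - 6*t)
1/(v + a(o, 6)) = 1/(1760 + (-6*50/3 - 6*6)) = 1/(1760 + (-100 - 36)) = 1/(1760 - 136) = 1/1624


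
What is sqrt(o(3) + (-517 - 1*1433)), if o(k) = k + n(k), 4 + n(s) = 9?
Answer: I*sqrt(1942) ≈ 44.068*I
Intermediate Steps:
n(s) = 5 (n(s) = -4 + 9 = 5)
o(k) = 5 + k (o(k) = k + 5 = 5 + k)
sqrt(o(3) + (-517 - 1*1433)) = sqrt((5 + 3) + (-517 - 1*1433)) = sqrt(8 + (-517 - 1433)) = sqrt(8 - 1950) = sqrt(-1942) = I*sqrt(1942)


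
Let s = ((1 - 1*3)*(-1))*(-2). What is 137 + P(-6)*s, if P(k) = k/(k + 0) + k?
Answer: 157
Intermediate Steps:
s = -4 (s = ((1 - 3)*(-1))*(-2) = -2*(-1)*(-2) = 2*(-2) = -4)
P(k) = 1 + k (P(k) = k/k + k = 1 + k)
137 + P(-6)*s = 137 + (1 - 6)*(-4) = 137 - 5*(-4) = 137 + 20 = 157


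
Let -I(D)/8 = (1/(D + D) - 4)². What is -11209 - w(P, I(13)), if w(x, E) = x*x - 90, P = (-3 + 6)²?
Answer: -11200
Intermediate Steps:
P = 9 (P = 3² = 9)
I(D) = -8*(-4 + 1/(2*D))² (I(D) = -8*(1/(D + D) - 4)² = -8*(1/(2*D) - 4)² = -8*(-4 + 1/(2*D))²)
w(x, E) = -90 + x² (w(x, E) = x² - 90 = -90 + x²)
-11209 - w(P, I(13)) = -11209 - (-90 + 9²) = -11209 - (-90 + 81) = -11209 - 1*(-9) = -11209 + 9 = -11200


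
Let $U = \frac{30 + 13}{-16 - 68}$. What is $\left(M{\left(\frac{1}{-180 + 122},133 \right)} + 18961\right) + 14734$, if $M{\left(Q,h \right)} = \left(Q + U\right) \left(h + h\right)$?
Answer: $\frac{5838439}{174} \approx 33554.0$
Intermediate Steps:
$U = - \frac{43}{84}$ ($U = \frac{43}{-84} = 43 \left(- \frac{1}{84}\right) = - \frac{43}{84} \approx -0.5119$)
$M{\left(Q,h \right)} = 2 h \left(- \frac{43}{84} + Q\right)$ ($M{\left(Q,h \right)} = \left(Q - \frac{43}{84}\right) \left(h + h\right) = \left(- \frac{43}{84} + Q\right) 2 h = 2 h \left(- \frac{43}{84} + Q\right)$)
$\left(M{\left(\frac{1}{-180 + 122},133 \right)} + 18961\right) + 14734 = \left(\frac{1}{42} \cdot 133 \left(-43 + \frac{84}{-180 + 122}\right) + 18961\right) + 14734 = \left(\frac{1}{42} \cdot 133 \left(-43 + \frac{84}{-58}\right) + 18961\right) + 14734 = \left(\frac{1}{42} \cdot 133 \left(-43 + 84 \left(- \frac{1}{58}\right)\right) + 18961\right) + 14734 = \left(\frac{1}{42} \cdot 133 \left(-43 - \frac{42}{29}\right) + 18961\right) + 14734 = \left(\frac{1}{42} \cdot 133 \left(- \frac{1289}{29}\right) + 18961\right) + 14734 = \left(- \frac{24491}{174} + 18961\right) + 14734 = \frac{3274723}{174} + 14734 = \frac{5838439}{174}$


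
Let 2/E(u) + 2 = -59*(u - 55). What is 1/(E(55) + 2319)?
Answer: 1/2318 ≈ 0.00043141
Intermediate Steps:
E(u) = 2/(3243 - 59*u) (E(u) = 2/(-2 - 59*(u - 55)) = 2/(-2 - 59*(-55 + u)) = 2/(-2 + (3245 - 59*u)) = 2/(3243 - 59*u))
1/(E(55) + 2319) = 1/(-2/(-3243 + 59*55) + 2319) = 1/(-2/(-3243 + 3245) + 2319) = 1/(-2/2 + 2319) = 1/(-2*1/2 + 2319) = 1/(-1 + 2319) = 1/2318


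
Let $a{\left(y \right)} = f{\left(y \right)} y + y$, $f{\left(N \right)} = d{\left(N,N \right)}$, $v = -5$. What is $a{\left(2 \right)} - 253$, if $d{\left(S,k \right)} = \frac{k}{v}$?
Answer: $- \frac{1259}{5} \approx -251.8$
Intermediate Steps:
$d{\left(S,k \right)} = - \frac{k}{5}$ ($d{\left(S,k \right)} = \frac{k}{-5} = k \left(- \frac{1}{5}\right) = - \frac{k}{5}$)
$f{\left(N \right)} = - \frac{N}{5}$
$a{\left(y \right)} = y - \frac{y^{2}}{5}$ ($a{\left(y \right)} = - \frac{y}{5} y + y = - \frac{y^{2}}{5} + y = y - \frac{y^{2}}{5}$)
$a{\left(2 \right)} - 253 = \frac{1}{5} \cdot 2 \left(5 - 2\right) - 253 = \frac{1}{5} \cdot 2 \cdot 3 - 253 = \frac{6}{5} - 253 = - \frac{1259}{5}$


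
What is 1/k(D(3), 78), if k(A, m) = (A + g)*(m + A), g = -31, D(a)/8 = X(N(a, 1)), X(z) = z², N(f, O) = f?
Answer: 1/6150 ≈ 0.00016260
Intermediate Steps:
D(a) = 8*a²
k(A, m) = (-31 + A)*(A + m) (k(A, m) = (A - 31)*(m + A) = (-31 + A)*(A + m))
1/k(D(3), 78) = 1/((8*3²)² - 248*3² - 31*78 + (8*3²)*78) = 1/((8*9)² - 248*9 - 2418 + (8*9)*78) = 1/(72² - 31*72 - 2418 + 72*78) = 1/(5184 - 2232 - 2418 + 5616) = 1/6150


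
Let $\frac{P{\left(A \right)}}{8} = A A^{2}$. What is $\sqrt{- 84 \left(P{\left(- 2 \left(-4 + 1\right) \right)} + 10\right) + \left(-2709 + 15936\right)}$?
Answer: $i \sqrt{132765} \approx 364.37 i$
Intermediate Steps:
$P{\left(A \right)} = 8 A^{3}$ ($P{\left(A \right)} = 8 A A^{2} = 8 A^{3}$)
$\sqrt{- 84 \left(P{\left(- 2 \left(-4 + 1\right) \right)} + 10\right) + \left(-2709 + 15936\right)} = \sqrt{- 84 \left(8 \left(- 2 \left(-4 + 1\right)\right)^{3} + 10\right) + \left(-2709 + 15936\right)} = \sqrt{- 84 \left(8 \left(\left(-2\right) \left(-3\right)\right)^{3} + 10\right) + 13227} = \sqrt{- 84 \left(8 \cdot 6^{3} + 10\right) + 13227} = \sqrt{- 84 \left(8 \cdot 216 + 10\right) + 13227} = \sqrt{- 84 \left(1728 + 10\right) + 13227} = \sqrt{\left(-84\right) 1738 + 13227} = \sqrt{-145992 + 13227} = \sqrt{-132765} = i \sqrt{132765}$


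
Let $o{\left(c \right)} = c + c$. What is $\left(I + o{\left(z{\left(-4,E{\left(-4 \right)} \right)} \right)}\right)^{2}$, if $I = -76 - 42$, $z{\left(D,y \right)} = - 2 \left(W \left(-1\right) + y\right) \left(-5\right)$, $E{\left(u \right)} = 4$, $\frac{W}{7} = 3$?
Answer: $209764$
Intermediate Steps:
$W = 21$ ($W = 7 \cdot 3 = 21$)
$z{\left(D,y \right)} = -210 + 10 y$ ($z{\left(D,y \right)} = - 2 \left(21 \left(-1\right) + y\right) \left(-5\right) = - 2 \left(-21 + y\right) \left(-5\right) = \left(42 - 2 y\right) \left(-5\right) = -210 + 10 y$)
$o{\left(c \right)} = 2 c$
$I = -118$ ($I = -76 - 42 = -118$)
$\left(I + o{\left(z{\left(-4,E{\left(-4 \right)} \right)} \right)}\right)^{2} = \left(-118 + 2 \left(-210 + 10 \cdot 4\right)\right)^{2} = \left(-118 + 2 \left(-210 + 40\right)\right)^{2} = \left(-118 + 2 \left(-170\right)\right)^{2} = \left(-118 - 340\right)^{2} = \left(-458\right)^{2} = 209764$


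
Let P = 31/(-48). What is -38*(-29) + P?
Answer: 52865/48 ≈ 1101.4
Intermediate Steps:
P = -31/48 (P = 31*(-1/48) = -31/48 ≈ -0.64583)
-38*(-29) + P = -38*(-29) - 31/48 = 1102 - 31/48 = 52865/48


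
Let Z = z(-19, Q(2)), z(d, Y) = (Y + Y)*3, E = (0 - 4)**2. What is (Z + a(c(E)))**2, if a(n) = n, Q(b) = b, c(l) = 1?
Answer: 169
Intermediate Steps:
E = 16 (E = (-4)**2 = 16)
z(d, Y) = 6*Y (z(d, Y) = (2*Y)*3 = 6*Y)
Z = 12 (Z = 6*2 = 12)
(Z + a(c(E)))**2 = (12 + 1)**2 = 13**2 = 169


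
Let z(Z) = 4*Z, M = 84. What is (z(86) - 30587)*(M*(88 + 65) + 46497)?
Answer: -1794891807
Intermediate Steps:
(z(86) - 30587)*(M*(88 + 65) + 46497) = (4*86 - 30587)*(84*(88 + 65) + 46497) = (344 - 30587)*(84*153 + 46497) = -30243*(12852 + 46497) = -30243*59349 = -1794891807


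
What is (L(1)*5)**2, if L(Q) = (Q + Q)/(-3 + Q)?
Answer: 25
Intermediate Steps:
L(Q) = 2*Q/(-3 + Q) (L(Q) = (2*Q)/(-3 + Q) = 2*Q/(-3 + Q))
(L(1)*5)**2 = ((2*1/(-3 + 1))*5)**2 = ((2*1/(-2))*5)**2 = ((2*1*(-1/2))*5)**2 = (-1*5)**2 = (-5)**2 = 25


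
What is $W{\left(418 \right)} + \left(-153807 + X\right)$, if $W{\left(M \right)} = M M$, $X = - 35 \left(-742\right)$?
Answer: $46887$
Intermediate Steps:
$X = 25970$ ($X = \left(-1\right) \left(-25970\right) = 25970$)
$W{\left(M \right)} = M^{2}$
$W{\left(418 \right)} + \left(-153807 + X\right) = 418^{2} + \left(-153807 + 25970\right) = 174724 - 127837 = 46887$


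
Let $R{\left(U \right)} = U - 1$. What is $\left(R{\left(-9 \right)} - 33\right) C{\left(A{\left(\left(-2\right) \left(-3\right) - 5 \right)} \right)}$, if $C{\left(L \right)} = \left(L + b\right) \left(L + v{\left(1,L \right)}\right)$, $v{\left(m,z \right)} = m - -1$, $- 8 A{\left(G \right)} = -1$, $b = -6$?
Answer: $\frac{34357}{64} \approx 536.83$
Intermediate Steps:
$R{\left(U \right)} = -1 + U$ ($R{\left(U \right)} = U - 1 = -1 + U$)
$A{\left(G \right)} = \frac{1}{8}$ ($A{\left(G \right)} = \left(- \frac{1}{8}\right) \left(-1\right) = \frac{1}{8}$)
$v{\left(m,z \right)} = 1 + m$ ($v{\left(m,z \right)} = m + 1 = 1 + m$)
$C{\left(L \right)} = \left(-6 + L\right) \left(2 + L\right)$ ($C{\left(L \right)} = \left(L - 6\right) \left(L + \left(1 + 1\right)\right) = \left(-6 + L\right) \left(L + 2\right) = \left(-6 + L\right) \left(2 + L\right)$)
$\left(R{\left(-9 \right)} - 33\right) C{\left(A{\left(\left(-2\right) \left(-3\right) - 5 \right)} \right)} = \left(\left(-1 - 9\right) - 33\right) \left(-12 + \left(\frac{1}{8}\right)^{2} - \frac{1}{2}\right) = \left(-10 - 33\right) \left(-12 + \frac{1}{64} - \frac{1}{2}\right) = \left(-43\right) \left(- \frac{799}{64}\right) = \frac{34357}{64}$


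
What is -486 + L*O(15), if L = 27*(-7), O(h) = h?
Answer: -3321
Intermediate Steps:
L = -189
-486 + L*O(15) = -486 - 189*15 = -486 - 2835 = -3321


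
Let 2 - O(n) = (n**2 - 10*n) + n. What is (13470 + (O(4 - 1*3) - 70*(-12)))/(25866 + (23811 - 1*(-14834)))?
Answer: 14320/64511 ≈ 0.22198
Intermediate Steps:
O(n) = 2 - n**2 + 9*n (O(n) = 2 - ((n**2 - 10*n) + n) = 2 - (n**2 - 9*n) = 2 + (-n**2 + 9*n) = 2 - n**2 + 9*n)
(13470 + (O(4 - 1*3) - 70*(-12)))/(25866 + (23811 - 1*(-14834))) = (13470 + ((2 - (4 - 1*3)**2 + 9*(4 - 1*3)) - 70*(-12)))/(25866 + (23811 - 1*(-14834))) = (13470 + ((2 - (4 - 3)**2 + 9*(4 - 3)) + 840))/(25866 + (23811 + 14834)) = (13470 + ((2 - 1*1**2 + 9*1) + 840))/(25866 + 38645) = (13470 + ((2 - 1*1 + 9) + 840))/64511 = (13470 + ((2 - 1 + 9) + 840))*(1/64511) = (13470 + (10 + 840))*(1/64511) = (13470 + 850)*(1/64511) = 14320*(1/64511) = 14320/64511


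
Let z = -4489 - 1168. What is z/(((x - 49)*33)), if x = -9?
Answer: 5657/1914 ≈ 2.9556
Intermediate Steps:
z = -5657
z/(((x - 49)*33)) = -5657*1/(33*(-9 - 49)) = -5657/((-58*33)) = -5657/(-1914) = -5657*(-1/1914) = 5657/1914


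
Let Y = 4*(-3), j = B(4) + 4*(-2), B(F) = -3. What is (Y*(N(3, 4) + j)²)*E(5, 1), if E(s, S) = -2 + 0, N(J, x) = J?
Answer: 1536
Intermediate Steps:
E(s, S) = -2
j = -11 (j = -3 + 4*(-2) = -3 - 8 = -11)
Y = -12
(Y*(N(3, 4) + j)²)*E(5, 1) = -12*(3 - 11)²*(-2) = -12*(-8)²*(-2) = -12*64*(-2) = -768*(-2) = 1536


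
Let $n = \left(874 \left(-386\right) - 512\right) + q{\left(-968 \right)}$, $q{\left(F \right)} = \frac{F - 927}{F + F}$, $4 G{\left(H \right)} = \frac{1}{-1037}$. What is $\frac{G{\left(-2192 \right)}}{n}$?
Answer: $\frac{484}{678328704517} \approx 7.1352 \cdot 10^{-10}$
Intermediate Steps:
$G{\left(H \right)} = - \frac{1}{4148}$ ($G{\left(H \right)} = \frac{1}{4 \left(-1037\right)} = \frac{1}{4} \left(- \frac{1}{1037}\right) = - \frac{1}{4148}$)
$q{\left(F \right)} = \frac{-927 + F}{2 F}$
$n = - \frac{654126041}{1936}$ ($n = \left(874 \left(-386\right) - 512\right) + \frac{-927 - 968}{2 \left(-968\right)} = \left(-337364 - 512\right) + \frac{1}{2} \left(- \frac{1}{968}\right) \left(-1895\right) = -337876 + \frac{1895}{1936} = - \frac{654126041}{1936} \approx -3.3788 \cdot 10^{5}$)
$\frac{G{\left(-2192 \right)}}{n} = - \frac{1}{4148 \left(- \frac{654126041}{1936}\right)} = \left(- \frac{1}{4148}\right) \left(- \frac{1936}{654126041}\right) = \frac{484}{678328704517}$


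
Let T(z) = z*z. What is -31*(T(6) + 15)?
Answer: -1581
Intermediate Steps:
T(z) = z²
-31*(T(6) + 15) = -31*(6² + 15) = -31*(36 + 15) = -31*51 = -1581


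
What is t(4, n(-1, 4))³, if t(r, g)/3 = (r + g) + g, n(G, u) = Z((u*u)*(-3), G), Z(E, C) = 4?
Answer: 46656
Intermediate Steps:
n(G, u) = 4
t(r, g) = 3*r + 6*g (t(r, g) = 3*((r + g) + g) = 3*((g + r) + g) = 3*(r + 2*g) = 3*r + 6*g)
t(4, n(-1, 4))³ = (3*4 + 6*4)³ = (12 + 24)³ = 36³ = 46656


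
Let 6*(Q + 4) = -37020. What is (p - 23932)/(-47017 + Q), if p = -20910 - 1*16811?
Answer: 61653/53191 ≈ 1.1591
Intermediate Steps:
p = -37721 (p = -20910 - 16811 = -37721)
Q = -6174 (Q = -4 + (⅙)*(-37020) = -4 - 6170 = -6174)
(p - 23932)/(-47017 + Q) = (-37721 - 23932)/(-47017 - 6174) = -61653/(-53191) = -61653*(-1/53191) = 61653/53191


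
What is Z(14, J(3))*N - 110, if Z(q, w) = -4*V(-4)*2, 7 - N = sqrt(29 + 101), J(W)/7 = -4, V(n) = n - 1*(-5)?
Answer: -166 + 8*sqrt(130) ≈ -74.786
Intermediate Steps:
V(n) = 5 + n (V(n) = n + 5 = 5 + n)
J(W) = -28 (J(W) = 7*(-4) = -28)
N = 7 - sqrt(130) (N = 7 - sqrt(29 + 101) = 7 - sqrt(130) ≈ -4.4018)
Z(q, w) = -8 (Z(q, w) = -4*(5 - 4)*2 = -4*1*2 = -4*2 = -8)
Z(14, J(3))*N - 110 = -8*(7 - sqrt(130)) - 110 = (-56 + 8*sqrt(130)) - 110 = -166 + 8*sqrt(130)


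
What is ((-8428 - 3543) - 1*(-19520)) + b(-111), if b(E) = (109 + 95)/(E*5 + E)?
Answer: 837905/111 ≈ 7548.7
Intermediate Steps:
b(E) = 34/E (b(E) = 204/(5*E + E) = 204/((6*E)) = 204*(1/(6*E)) = 34/E)
((-8428 - 3543) - 1*(-19520)) + b(-111) = ((-8428 - 3543) - 1*(-19520)) + 34/(-111) = (-11971 + 19520) + 34*(-1/111) = 7549 - 34/111 = 837905/111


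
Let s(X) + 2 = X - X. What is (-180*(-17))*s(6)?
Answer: -6120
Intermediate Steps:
s(X) = -2 (s(X) = -2 + (X - X) = -2 + 0 = -2)
(-180*(-17))*s(6) = -180*(-17)*(-2) = 3060*(-2) = -6120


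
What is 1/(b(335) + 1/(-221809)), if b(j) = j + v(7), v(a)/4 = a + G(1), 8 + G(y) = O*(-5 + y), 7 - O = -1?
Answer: 221809/45027226 ≈ 0.0049261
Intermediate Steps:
O = 8 (O = 7 - 1*(-1) = 7 + 1 = 8)
G(y) = -48 + 8*y (G(y) = -8 + 8*(-5 + y) = -8 + (-40 + 8*y) = -48 + 8*y)
v(a) = -160 + 4*a (v(a) = 4*(a + (-48 + 8*1)) = 4*(a + (-48 + 8)) = 4*(a - 40) = 4*(-40 + a) = -160 + 4*a)
b(j) = -132 + j (b(j) = j + (-160 + 4*7) = j + (-160 + 28) = j - 132 = -132 + j)
1/(b(335) + 1/(-221809)) = 1/((-132 + 335) + 1/(-221809)) = 1/(203 - 1/221809) = 1/(45027226/221809) = 221809/45027226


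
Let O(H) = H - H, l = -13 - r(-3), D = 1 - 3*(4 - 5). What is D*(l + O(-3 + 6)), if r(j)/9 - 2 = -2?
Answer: -52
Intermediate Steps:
r(j) = 0 (r(j) = 18 + 9*(-2) = 18 - 18 = 0)
D = 4 (D = 1 - 3*(-1) = 1 + 3 = 4)
l = -13 (l = -13 - 1*0 = -13 + 0 = -13)
O(H) = 0
D*(l + O(-3 + 6)) = 4*(-13 + 0) = 4*(-13) = -52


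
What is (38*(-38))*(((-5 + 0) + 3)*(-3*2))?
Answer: -17328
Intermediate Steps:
(38*(-38))*(((-5 + 0) + 3)*(-3*2)) = -1444*(-5 + 3)*(-6) = -(-2888)*(-6) = -1444*12 = -17328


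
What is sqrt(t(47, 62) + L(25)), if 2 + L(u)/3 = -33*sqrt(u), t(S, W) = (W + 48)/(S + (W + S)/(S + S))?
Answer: I*sqrt(1135616561)/1509 ≈ 22.332*I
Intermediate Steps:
t(S, W) = (48 + W)/(S + (S + W)/(2*S)) (t(S, W) = (48 + W)/(S + (S + W)/((2*S))) = (48 + W)/(S + (S + W)*(1/(2*S))) = (48 + W)/(S + (S + W)/(2*S)))
L(u) = -6 - 99*sqrt(u) (L(u) = -6 + 3*(-33*sqrt(u)) = -6 - 99*sqrt(u))
sqrt(t(47, 62) + L(25)) = sqrt(2*47*(48 + 62)/(47 + 62 + 2*47**2) + (-6 - 99*sqrt(25))) = sqrt(2*47*110/(47 + 62 + 2*2209) + (-6 - 99*5)) = sqrt(2*47*110/(47 + 62 + 4418) + (-6 - 495)) = sqrt(2*47*110/4527 - 501) = sqrt(2*47*(1/4527)*110 - 501) = sqrt(10340/4527 - 501) = sqrt(-2257687/4527) = I*sqrt(1135616561)/1509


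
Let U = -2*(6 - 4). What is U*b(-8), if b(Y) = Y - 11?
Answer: 76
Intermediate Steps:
b(Y) = -11 + Y
U = -4 (U = -2*2 = -4)
U*b(-8) = -4*(-11 - 8) = -4*(-19) = 76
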